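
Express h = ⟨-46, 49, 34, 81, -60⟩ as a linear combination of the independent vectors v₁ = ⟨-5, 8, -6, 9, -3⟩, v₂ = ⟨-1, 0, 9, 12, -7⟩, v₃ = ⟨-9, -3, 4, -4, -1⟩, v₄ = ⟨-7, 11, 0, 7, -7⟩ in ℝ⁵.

h = v₁ + 4v₂ + v₃ + 4v₄

Write h = α₁v₁ + … + α₄v₄ and equate components.
The system has the unique solution (α₁, …, α₄) = (1, 4, 1, 4).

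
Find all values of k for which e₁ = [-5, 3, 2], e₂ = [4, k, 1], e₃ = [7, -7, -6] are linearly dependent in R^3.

k = -1/8

Dependence holds iff the 3×3 matrix [e₁ e₂ e₃] is singular.
The determinant works out to 16*k + 2.
Setting this to zero gives k = -1/8.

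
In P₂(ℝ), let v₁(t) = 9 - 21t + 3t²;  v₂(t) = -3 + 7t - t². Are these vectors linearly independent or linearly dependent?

Take coordinates with respect to the standard basis {1, t, t²}.
One vector is a scalar multiple of another, so the set is dependent.

linearly dependent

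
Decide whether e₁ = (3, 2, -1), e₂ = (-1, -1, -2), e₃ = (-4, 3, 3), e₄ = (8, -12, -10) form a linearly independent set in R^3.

linearly dependent

There are 4 vectors in a 3-dimensional space, so they cannot be linearly independent.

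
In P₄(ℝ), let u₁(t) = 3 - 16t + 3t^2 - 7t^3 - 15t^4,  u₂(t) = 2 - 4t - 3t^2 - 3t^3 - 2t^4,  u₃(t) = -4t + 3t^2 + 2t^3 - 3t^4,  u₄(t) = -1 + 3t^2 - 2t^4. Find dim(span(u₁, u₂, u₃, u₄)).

dim = 3

Use coordinates relative to {1, t, …, t^4}.
Apply Gaussian elimination to the matrix whose rows are u₁, u₂, u₃, u₄.
The echelon form has 3 nonzero rows, so the rank is 3.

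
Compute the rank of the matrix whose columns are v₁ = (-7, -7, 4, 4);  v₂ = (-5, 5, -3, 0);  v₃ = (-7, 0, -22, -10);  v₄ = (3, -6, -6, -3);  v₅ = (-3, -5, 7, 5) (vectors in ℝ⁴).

Apply Gaussian elimination to the matrix whose rows are v₁, v₂, v₃, v₄, v₅.
Exactly 4 pivots survive; hence the rank is 4.
(With 5 elements in a 4-dimensional space the rank is at most 4.)

4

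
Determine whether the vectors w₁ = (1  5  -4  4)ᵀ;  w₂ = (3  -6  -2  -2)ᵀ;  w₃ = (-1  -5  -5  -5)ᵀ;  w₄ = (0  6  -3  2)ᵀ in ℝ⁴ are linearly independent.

Form the 4×4 matrix with these as columns; its determinant is -375.
A nonzero determinant means the columns are linearly independent.

linearly independent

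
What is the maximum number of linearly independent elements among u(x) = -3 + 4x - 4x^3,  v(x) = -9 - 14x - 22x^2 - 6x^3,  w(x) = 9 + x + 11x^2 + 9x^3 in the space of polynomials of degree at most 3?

2

Use coordinates relative to {1, x, …, x^3}.
Form the matrix with u, v, w as columns and reduce.
Reduction leaves 2 leading entries, giving rank 2.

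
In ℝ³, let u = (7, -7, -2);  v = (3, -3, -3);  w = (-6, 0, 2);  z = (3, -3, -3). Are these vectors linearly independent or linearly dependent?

There are 4 vectors in a 3-dimensional space, so they cannot be linearly independent.

linearly dependent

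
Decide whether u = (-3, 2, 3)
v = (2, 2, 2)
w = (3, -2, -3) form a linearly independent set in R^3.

Row-reduce the matrix whose columns are u, v, w.
The reduction yields 2 nonzero rows, so the rank is 2.
Since rank 2 < 3, the set is linearly dependent.
Indeed u + w = 0.

linearly dependent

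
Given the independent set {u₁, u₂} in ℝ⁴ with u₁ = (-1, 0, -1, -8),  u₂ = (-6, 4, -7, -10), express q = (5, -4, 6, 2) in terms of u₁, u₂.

Solve the system with u₁, u₂ as columns and q as the right-hand side.
The system has the unique solution (α₁, α₂) = (1, -1).

q = u₁ - u₂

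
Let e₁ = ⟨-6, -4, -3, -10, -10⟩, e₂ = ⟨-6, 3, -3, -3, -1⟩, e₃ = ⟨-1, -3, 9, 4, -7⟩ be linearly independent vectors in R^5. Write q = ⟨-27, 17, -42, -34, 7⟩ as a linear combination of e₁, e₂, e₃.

q = e₁ + 4e₂ - 3e₃

Since e₁, e₂, e₃ are independent, the coefficients expressing q are uniquely determined by a linear system.
The system has the unique solution (c₁, c₂, c₃) = (1, 4, -3).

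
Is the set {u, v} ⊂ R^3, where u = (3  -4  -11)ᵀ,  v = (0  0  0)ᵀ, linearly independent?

linearly dependent

One of the vectors is the zero vector, so the set is linearly dependent.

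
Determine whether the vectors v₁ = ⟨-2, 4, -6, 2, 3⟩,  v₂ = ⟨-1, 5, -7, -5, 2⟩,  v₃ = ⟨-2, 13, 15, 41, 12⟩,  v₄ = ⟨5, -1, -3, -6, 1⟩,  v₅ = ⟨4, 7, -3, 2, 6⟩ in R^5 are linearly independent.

Form the 5×5 matrix with these as columns; its determinant is 0.
A zero determinant means the columns are linearly dependent.

linearly dependent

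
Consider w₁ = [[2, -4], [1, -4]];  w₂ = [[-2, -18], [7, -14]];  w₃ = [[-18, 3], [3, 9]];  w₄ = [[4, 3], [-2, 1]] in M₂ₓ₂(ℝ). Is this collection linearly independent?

Write each element as a coordinate vector in ℝ⁴ using {E₁₁, E₁₂, E₂₁, E₂₂}.
Form the 4×4 matrix with these as columns; its determinant is 0.
A zero determinant means the columns are linearly dependent.

linearly dependent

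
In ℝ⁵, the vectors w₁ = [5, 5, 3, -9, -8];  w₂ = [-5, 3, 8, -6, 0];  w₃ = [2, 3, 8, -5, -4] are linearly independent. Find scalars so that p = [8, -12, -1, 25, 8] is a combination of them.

Set up the augmented matrix [w₁ | w₂ | w₃ | p] and row-reduce.
Row-reducing the augmented matrix gives the unique coefficients (c₁, c₂, c₃) = (-3, -3, 4).

p = -3w₁ - 3w₂ + 4w₃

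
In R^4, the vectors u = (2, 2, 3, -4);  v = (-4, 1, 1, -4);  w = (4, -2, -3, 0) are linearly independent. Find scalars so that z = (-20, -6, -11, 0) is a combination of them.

Write z = c₁u + … + c₃w and equate components.
Row-reducing the augmented matrix gives the unique coefficients (c₁, c₂, c₃) = (-4, 4, 1).

z = -4u + 4v + w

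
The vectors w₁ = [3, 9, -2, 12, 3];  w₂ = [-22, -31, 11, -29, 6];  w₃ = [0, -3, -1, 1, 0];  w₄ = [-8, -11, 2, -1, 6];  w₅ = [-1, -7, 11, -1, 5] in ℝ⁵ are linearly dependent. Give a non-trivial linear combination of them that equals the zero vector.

Set up α₁w₁ + … + α₅w₅ = 0 and solve the homogeneous system.
The free variable yields coefficients (2, 1, 3, -2, 0) (any nonzero multiple also works).

2w₁ + w₂ + 3w₃ - 2w₄ = 0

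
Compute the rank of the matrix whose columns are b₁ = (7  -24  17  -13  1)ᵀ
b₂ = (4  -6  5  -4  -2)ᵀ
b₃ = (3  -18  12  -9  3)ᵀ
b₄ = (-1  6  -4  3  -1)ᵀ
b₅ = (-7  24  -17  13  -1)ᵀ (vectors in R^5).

2

Put the 5×5 matrix [b₁|b₂|b₃|b₄|b₅] into echelon form.
The echelon form has 2 nonzero rows, so the rank is 2.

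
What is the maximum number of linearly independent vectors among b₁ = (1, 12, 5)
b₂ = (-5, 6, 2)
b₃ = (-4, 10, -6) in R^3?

Apply Gaussian elimination to the matrix whose rows are b₁, b₂, b₃.
Exactly 3 pivots survive; hence the rank is 3.

3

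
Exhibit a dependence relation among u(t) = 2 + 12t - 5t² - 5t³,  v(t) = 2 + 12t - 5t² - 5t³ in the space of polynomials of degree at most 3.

u - v = 0

Take coordinates with respect to {1, t, …, t³}.
Row-reduce the matrix with u, v as columns; the null space gives the coefficients.
One solution (up to scaling) is (1, -1).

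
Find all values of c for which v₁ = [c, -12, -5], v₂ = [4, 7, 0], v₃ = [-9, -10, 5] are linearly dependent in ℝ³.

c = -25/7

The set is linearly dependent precisely when det[v₁; v₂; v₃] = 0.
Cofactor expansion gives det = 35*c + 125.
This vanishes exactly when c = -25/7.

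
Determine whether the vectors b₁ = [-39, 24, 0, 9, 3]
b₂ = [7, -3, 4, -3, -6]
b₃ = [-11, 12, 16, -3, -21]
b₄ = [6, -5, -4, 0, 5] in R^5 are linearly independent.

linearly dependent

Row-reduce the matrix whose columns are b₁, b₂, b₃, b₄.
The reduction yields 2 nonzero rows, so the rank is 2.
Since rank 2 < 4, the set is linearly dependent.
Indeed b₁ + 4b₂ - b₃ = 0.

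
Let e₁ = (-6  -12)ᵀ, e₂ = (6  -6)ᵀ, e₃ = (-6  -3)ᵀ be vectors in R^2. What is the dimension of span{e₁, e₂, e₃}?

Row-reduce the 3×2 matrix with these as rows.
The echelon form has 2 nonzero rows, so the rank is 2.
(With 3 elements in a 2-dimensional space the rank is at most 2.)

2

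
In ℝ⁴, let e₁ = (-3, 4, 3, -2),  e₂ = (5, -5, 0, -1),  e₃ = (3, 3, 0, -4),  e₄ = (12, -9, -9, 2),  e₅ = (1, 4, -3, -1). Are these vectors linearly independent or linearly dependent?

There are 5 vectors in a 4-dimensional space, so they cannot be linearly independent.

linearly dependent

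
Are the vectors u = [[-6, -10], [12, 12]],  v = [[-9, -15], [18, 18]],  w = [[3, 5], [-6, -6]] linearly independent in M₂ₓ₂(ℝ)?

linearly dependent

Take coordinates with respect to the standard basis {E₁₁, E₁₂, E₂₁, E₂₂}.
Place the vectors as rows of a 3×4 matrix and reduce to echelon form.
The reduction yields 1 nonzero row, so the rank is 1.
Since rank 1 < 3, the set is linearly dependent.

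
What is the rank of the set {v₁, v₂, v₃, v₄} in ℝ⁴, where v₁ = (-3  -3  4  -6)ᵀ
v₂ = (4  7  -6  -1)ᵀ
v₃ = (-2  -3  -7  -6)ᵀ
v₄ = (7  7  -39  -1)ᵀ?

3

Form the matrix with v₁, v₂, v₃, v₄ as columns and reduce.
Reduction leaves 3 leading entries, giving rank 3.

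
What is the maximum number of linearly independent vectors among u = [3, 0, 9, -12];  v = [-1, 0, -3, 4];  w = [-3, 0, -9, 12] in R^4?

1

Form the matrix with u, v, w as columns and reduce.
There is 1 pivot column, so rank = 1.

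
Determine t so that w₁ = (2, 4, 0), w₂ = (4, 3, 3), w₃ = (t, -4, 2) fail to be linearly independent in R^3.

t = -1/3

The vectors are dependent exactly when the determinant of the matrix with rows w₁, w₂, w₃ vanishes.
The determinant works out to 12*t + 4.
Solving 12*t + 4 = 0 yields t = -1/3.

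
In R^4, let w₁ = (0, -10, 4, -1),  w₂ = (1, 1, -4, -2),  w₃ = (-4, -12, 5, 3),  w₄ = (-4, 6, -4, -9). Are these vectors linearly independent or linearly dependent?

linearly independent

Row-reduce the matrix whose columns are w₁, w₂, w₃, w₄.
The reduction yields 4 nonzero rows, so the rank is 4.
Since rank = 4 (the number of vectors), the set is linearly independent.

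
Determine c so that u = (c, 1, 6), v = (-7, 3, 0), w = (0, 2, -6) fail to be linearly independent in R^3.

The set is linearly dependent precisely when det[u; v; w] = 0.
Expanding, det = -18*c - 126.
Setting this to zero gives c = -7.

c = -7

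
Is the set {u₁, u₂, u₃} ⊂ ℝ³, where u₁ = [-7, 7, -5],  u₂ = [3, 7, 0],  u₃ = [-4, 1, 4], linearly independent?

linearly independent

Row-reduce the matrix whose columns are u₁, u₂, u₃.
The reduction yields 3 nonzero rows, so the rank is 3.
Since rank = 3 (the number of vectors), the set is linearly independent.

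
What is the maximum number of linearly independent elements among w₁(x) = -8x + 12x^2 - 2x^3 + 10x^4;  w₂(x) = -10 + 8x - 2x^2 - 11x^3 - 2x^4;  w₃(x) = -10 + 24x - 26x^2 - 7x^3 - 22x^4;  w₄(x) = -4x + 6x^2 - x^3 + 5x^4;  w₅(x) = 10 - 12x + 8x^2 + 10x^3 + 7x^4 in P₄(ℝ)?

2

Use coordinates relative to {1, x, …, x^4}.
Form the matrix with w₁, w₂, w₃, w₄, w₅ as columns and reduce.
Reduction leaves 2 leading entries, giving rank 2.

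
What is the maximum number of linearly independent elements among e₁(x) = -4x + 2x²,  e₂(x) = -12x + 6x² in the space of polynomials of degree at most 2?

Represent each element by its coordinate vector in ℝ³.
Form the matrix with e₁, e₂ as columns and reduce.
There is 1 pivot column, so rank = 1.

1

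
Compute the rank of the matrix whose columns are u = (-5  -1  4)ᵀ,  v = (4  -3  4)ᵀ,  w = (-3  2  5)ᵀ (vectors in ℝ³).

rank 3

Row-reduce the 3×3 matrix with these as rows.
There are 3 pivot columns, so rank = 3.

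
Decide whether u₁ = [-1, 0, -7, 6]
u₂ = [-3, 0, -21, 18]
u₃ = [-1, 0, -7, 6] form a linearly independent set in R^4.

linearly dependent

One vector is a scalar multiple of another, so the set is dependent.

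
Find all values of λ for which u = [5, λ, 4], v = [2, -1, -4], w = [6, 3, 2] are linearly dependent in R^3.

The vectors are dependent exactly when the determinant of the matrix with rows u, v, w vanishes.
Expanding, det = 98 - 28*λ.
Solving 98 - 28*λ = 0 yields λ = 7/2.

λ = 7/2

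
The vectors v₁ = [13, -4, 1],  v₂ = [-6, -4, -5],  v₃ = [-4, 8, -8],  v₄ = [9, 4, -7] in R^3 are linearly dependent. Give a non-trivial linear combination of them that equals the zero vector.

Solve the homogeneous system with v₁, v₂, v₃, v₄ as columns by row-reducing the coefficient matrix.
A generator of the null space is (1, 0, 1, -1).

v₁ + v₃ - v₄ = 0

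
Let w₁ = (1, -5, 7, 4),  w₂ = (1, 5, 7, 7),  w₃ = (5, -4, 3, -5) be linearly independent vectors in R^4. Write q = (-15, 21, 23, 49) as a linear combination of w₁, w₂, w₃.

q = 2w₁ + 3w₂ - 4w₃

Set up the augmented matrix [w₁ | w₂ | w₃ | q] and row-reduce.
The system has the unique solution (a₁, a₂, a₃) = (2, 3, -4).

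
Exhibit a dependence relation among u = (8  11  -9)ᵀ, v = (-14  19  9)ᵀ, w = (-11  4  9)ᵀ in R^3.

Row-reduce the matrix with u, v, w as columns; the null space gives the coefficients.
The free variable yields coefficients (1, -1, 2) (any nonzero multiple also works).

u - v + 2w = 0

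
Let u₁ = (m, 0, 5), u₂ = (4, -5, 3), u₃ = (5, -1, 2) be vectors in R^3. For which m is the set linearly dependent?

Place the vectors as rows of a 3×3 matrix; dependence ⇔ determinant zero.
Cofactor expansion gives det = 105 - 7*m.
Solving 105 - 7*m = 0 yields m = 15.

m = 15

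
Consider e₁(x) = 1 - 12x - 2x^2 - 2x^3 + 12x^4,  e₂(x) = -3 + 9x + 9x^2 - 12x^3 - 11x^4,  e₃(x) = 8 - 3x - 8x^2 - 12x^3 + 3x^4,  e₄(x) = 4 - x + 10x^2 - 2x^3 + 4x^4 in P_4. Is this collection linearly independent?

linearly independent

Write each element as a coordinate vector in ℝ⁵ using {1, x, …, x^4}.
Place the vectors as rows of a 4×5 matrix and reduce to echelon form.
The reduction yields 4 nonzero rows, so the rank is 4.
Since rank = 4 (the number of vectors), the set is linearly independent.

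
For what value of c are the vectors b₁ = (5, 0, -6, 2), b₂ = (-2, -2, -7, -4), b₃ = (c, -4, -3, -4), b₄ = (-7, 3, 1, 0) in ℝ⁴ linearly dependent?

c = 20/11

Place the vectors as rows of a 4×4 matrix; dependence ⇔ determinant zero.
Expanding, det = 110*c - 200.
Solving 110*c - 200 = 0 yields c = 20/11.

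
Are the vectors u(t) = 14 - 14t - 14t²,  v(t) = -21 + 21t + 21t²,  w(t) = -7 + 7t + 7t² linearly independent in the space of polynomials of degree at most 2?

linearly dependent

Take coordinates with respect to the standard basis {1, t, t²}.
Row-reduce the matrix whose columns are u, v, w.
The reduction yields 1 nonzero row, so the rank is 1.
Since rank 1 < 3, the set is linearly dependent.
Indeed 3u + 2v = 0.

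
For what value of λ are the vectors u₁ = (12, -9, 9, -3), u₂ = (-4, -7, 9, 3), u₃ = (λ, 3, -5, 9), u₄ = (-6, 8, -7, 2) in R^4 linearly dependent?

The vectors are dependent exactly when the determinant of the matrix with rows u₁, u₂, u₃, u₄ vanishes.
The determinant works out to 60*λ + 2160.
Setting this to zero gives λ = -36.

λ = -36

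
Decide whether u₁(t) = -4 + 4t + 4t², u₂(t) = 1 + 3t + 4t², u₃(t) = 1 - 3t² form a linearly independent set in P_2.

Write each element as a coordinate vector in ℝ³ using {1, t, t²}.
Row-reduce the matrix whose columns are u₁, u₂, u₃.
The reduction yields 3 nonzero rows, so the rank is 3.
Since rank = 3 (the number of vectors), the set is linearly independent.

linearly independent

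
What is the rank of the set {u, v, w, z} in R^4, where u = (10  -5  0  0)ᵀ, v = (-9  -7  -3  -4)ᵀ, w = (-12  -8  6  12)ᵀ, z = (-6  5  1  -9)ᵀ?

Apply Gaussian elimination to the matrix whose rows are u, v, w, z.
Reduction leaves 4 leading entries, giving rank 4.

4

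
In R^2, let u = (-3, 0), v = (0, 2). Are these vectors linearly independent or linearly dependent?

Row-reduce the matrix whose columns are u, v.
The reduction yields 2 nonzero rows, so the rank is 2.
Since rank = 2 (the number of vectors), the set is linearly independent.

linearly independent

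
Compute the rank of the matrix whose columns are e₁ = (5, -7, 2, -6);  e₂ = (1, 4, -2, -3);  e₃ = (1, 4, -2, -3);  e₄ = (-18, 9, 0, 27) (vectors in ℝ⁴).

rank 2

Apply Gaussian elimination to the matrix whose rows are e₁, e₂, e₃, e₄.
The echelon form has 2 nonzero rows, so the rank is 2.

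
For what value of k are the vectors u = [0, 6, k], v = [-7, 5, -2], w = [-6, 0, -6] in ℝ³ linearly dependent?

k = 6

Dependence holds iff the 3×3 matrix [u v w] is singular.
Cofactor expansion gives det = 30*k - 180.
Setting this to zero gives k = 6.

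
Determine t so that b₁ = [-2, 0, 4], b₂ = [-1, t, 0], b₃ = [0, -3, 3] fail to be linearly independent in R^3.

t = 2

The set is linearly dependent precisely when det[b₁; b₂; b₃] = 0.
Cofactor expansion gives det = 12 - 6*t.
Solving 12 - 6*t = 0 yields t = 2.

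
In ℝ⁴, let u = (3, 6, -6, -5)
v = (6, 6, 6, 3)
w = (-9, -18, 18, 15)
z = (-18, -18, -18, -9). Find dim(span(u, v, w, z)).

Form the matrix with u, v, w, z as columns and reduce.
Reduction leaves 2 leading entries, giving rank 2.

dim = 2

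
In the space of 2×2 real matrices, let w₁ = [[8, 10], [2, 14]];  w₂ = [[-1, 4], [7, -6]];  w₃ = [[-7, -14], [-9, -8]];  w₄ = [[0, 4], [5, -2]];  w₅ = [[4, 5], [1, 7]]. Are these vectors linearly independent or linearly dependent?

Take coordinates with respect to the standard basis {E₁₁, E₁₂, E₂₁, E₂₂}.
There are 5 vectors in a 4-dimensional space, so they cannot be linearly independent.

linearly dependent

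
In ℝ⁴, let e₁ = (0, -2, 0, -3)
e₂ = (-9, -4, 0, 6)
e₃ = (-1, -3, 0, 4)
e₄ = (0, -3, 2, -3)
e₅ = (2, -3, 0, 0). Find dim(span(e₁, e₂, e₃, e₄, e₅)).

Apply Gaussian elimination to the matrix whose rows are e₁, e₂, e₃, e₄, e₅.
Exactly 4 pivots survive; hence the rank is 4.
(With 5 elements in a 4-dimensional space the rank is at most 4.)

4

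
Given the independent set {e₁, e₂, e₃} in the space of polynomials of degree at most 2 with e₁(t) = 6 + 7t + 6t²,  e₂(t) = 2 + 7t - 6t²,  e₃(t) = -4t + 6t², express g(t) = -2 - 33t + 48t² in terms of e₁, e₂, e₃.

Identify each element with its coordinate vector in ℝ³ via {1, t, t²}.
Since e₁, e₂, e₃ are independent, the coefficients expressing g are uniquely determined by a linear system.
The system has the unique solution (a₁, a₂, a₃) = (1, -4, 3).

g = e₁ - 4e₂ + 3e₃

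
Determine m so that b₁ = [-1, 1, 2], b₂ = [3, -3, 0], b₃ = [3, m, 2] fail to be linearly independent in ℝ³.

The set is linearly dependent precisely when det[b₁; b₂; b₃] = 0.
Cofactor expansion gives det = 6*m + 18.
This vanishes exactly when m = -3.

m = -3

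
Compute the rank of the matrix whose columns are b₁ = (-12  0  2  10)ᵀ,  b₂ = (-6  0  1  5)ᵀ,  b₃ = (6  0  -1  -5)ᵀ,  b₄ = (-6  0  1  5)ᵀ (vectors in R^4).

Put the 4×4 matrix [b₁|b₂|b₃|b₄] into echelon form.
Reduction leaves 1 leading entry, giving rank 1.

1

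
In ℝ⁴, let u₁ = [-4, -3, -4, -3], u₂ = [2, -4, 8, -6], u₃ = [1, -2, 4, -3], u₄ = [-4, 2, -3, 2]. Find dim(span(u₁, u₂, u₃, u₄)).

dim = 3

Apply Gaussian elimination to the matrix whose rows are u₁, u₂, u₃, u₄.
Exactly 3 pivots survive; hence the rank is 3.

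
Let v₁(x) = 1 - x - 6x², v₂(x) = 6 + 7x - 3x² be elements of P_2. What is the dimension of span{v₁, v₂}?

2

Use coordinates relative to {1, x, x²}.
Form the matrix with v₁, v₂ as columns and reduce.
Reduction leaves 2 leading entries, giving rank 2.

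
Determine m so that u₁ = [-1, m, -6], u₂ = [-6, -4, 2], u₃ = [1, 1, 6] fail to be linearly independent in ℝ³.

m = -1

The vectors are dependent exactly when the determinant of the matrix with rows u₁, u₂, u₃ vanishes.
Cofactor expansion gives det = 38*m + 38.
This vanishes exactly when m = -1.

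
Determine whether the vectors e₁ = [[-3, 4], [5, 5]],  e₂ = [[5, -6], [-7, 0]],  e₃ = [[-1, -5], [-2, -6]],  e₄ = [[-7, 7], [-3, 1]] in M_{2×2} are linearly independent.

linearly independent

Write each element as a coordinate vector in ℝ⁴ using {E₁₁, E₁₂, E₂₁, E₂₂}.
Row-reduce the matrix whose columns are e₁, e₂, e₃, e₄.
The reduction yields 4 nonzero rows, so the rank is 4.
Since rank = 4 (the number of vectors), the set is linearly independent.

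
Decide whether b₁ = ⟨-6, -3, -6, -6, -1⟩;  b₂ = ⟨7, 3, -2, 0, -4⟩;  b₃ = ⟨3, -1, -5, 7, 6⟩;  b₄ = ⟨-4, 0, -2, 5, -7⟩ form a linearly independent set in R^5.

Place the vectors as rows of a 4×5 matrix and reduce to echelon form.
The reduction yields 4 nonzero rows, so the rank is 4.
Since rank = 4 (the number of vectors), the set is linearly independent.

linearly independent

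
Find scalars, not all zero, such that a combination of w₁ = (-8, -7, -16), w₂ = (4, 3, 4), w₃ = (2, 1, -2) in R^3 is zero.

w₁ + 3w₂ - 2w₃ = 0

Write the vectors as columns of a matrix and find a nonzero vector in its null space.
One solution (up to scaling) is (1, 3, -2).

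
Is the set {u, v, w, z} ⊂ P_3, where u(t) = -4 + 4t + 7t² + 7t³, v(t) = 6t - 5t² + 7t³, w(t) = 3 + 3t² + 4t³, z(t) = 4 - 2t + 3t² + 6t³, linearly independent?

Write each element as a coordinate vector in ℝ⁴ using {1, t, …, t³}.
Place the vectors as rows of a 4×4 matrix and reduce to echelon form.
The reduction yields 4 nonzero rows, so the rank is 4.
Since rank = 4 (the number of vectors), the set is linearly independent.

linearly independent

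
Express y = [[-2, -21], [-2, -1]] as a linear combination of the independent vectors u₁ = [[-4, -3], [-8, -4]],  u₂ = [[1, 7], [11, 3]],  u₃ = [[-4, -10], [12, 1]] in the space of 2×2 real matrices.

y = -u₁ - 2u₂ + u₃

Take coordinate vectors relative to {E₁₁, E₁₂, E₂₁, E₂₂}.
Set up the augmented matrix [u₁ | u₂ | u₃ | y] and row-reduce.
The system has the unique solution (a₁, a₂, a₃) = (-1, -2, 1).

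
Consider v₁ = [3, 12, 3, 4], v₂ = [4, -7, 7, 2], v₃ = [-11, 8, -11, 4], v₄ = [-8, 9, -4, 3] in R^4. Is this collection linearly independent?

The matrix [v₁|v₂|v₃|v₄] has determinant 3564.
A nonzero determinant means the columns are linearly independent.

linearly independent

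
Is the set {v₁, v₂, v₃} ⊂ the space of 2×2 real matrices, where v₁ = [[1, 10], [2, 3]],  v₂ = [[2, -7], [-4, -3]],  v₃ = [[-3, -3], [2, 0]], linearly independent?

linearly dependent

Take coordinates with respect to the standard basis {E₁₁, E₁₂, E₂₁, E₂₂}.
Place the vectors as rows of a 3×4 matrix and reduce to echelon form.
The reduction yields 2 nonzero rows, so the rank is 2.
Since rank 2 < 3, the set is linearly dependent.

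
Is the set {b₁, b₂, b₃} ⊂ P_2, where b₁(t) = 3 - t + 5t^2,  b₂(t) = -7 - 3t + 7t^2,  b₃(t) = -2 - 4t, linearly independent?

Take coordinates with respect to the standard basis {1, t, t^2}.
Form the 3×3 matrix with these as columns; its determinant is 208.
A nonzero determinant means the columns are linearly independent.

linearly independent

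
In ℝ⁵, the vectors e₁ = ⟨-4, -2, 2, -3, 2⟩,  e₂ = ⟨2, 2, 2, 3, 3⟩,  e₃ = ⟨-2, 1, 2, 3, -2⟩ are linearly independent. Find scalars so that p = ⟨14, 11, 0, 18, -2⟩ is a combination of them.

p = -3e₁ + 2e₂ + e₃

Write p = c₁e₁ + … + c₃e₃ and equate components.
Row-reducing the augmented matrix gives the unique coefficients (c₁, c₂, c₃) = (-3, 2, 1).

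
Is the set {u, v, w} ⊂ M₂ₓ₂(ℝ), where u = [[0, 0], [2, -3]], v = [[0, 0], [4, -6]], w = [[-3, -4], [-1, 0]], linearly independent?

Take coordinates with respect to the standard basis {E₁₁, E₁₂, E₂₁, E₂₂}.
One vector is a scalar multiple of another, so the set is dependent.

linearly dependent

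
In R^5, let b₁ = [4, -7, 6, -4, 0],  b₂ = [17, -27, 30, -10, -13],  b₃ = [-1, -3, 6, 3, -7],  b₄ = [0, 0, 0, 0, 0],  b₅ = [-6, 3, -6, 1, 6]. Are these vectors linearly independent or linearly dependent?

One of the vectors is the zero vector, so the set is linearly dependent.

linearly dependent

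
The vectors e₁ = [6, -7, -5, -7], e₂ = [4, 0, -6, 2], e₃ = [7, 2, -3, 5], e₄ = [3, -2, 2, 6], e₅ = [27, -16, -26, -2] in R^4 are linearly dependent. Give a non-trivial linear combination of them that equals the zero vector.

Set up α₁e₁ + … + α₅e₅ = 0 and solve the homogeneous system.
A generator of the null space is (2, 3, 0, 1, -1).

2e₁ + 3e₂ + e₄ - e₅ = 0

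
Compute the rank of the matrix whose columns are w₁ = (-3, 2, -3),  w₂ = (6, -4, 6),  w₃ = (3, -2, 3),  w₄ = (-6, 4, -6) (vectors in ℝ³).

Put the 3×4 matrix [w₁|w₂|w₃|w₄] into echelon form.
Exactly 1 pivot survives; hence the rank is 1.
(With 4 elements in a 3-dimensional space the rank is at most 3.)

1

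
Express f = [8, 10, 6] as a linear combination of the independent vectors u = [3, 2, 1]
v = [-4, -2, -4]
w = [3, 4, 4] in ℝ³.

f = 2u + v + 2w

Set up the augmented matrix [u | v | w | f] and row-reduce.
The system has the unique solution (α₁, α₂, α₃) = (2, 1, 2).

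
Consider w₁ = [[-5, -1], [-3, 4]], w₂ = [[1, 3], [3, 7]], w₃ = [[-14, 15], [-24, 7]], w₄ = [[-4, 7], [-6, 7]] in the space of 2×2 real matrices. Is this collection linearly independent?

linearly dependent

Write each element as a coordinate vector in ℝ⁴ using {E₁₁, E₁₂, E₂₁, E₂₂}.
Form the 4×4 matrix with these as columns; its determinant is 0.
A zero determinant means the columns are linearly dependent.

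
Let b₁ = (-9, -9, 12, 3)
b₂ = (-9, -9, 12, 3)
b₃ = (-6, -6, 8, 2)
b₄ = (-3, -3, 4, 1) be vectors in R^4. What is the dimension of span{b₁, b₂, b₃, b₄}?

1

Put the 4×4 matrix [b₁|b₂|b₃|b₄] into echelon form.
Exactly 1 pivot survives; hence the rank is 1.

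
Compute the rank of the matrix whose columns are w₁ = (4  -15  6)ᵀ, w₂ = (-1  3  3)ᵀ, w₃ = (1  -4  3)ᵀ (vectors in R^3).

2

Put the 3×3 matrix [w₁|w₂|w₃] into echelon form.
The echelon form has 2 nonzero rows, so the rank is 2.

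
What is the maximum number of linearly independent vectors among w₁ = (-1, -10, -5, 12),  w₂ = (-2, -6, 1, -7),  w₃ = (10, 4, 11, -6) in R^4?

3

Apply Gaussian elimination to the matrix whose rows are w₁, w₂, w₃.
Exactly 3 pivots survive; hence the rank is 3.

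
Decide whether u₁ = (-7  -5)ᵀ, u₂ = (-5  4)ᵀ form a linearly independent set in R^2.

Form the 2×2 matrix with these as columns; its determinant is -53.
A nonzero determinant means the columns are linearly independent.

linearly independent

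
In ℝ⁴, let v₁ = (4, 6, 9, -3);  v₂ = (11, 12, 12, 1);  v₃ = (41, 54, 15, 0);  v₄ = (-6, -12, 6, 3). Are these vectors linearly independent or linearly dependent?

linearly dependent

The matrix [v₁|v₂|v₃|v₄] has determinant 0.
A zero determinant means the columns are linearly dependent.
Indeed v₁ - 3v₂ + v₃ + 2v₄ = 0.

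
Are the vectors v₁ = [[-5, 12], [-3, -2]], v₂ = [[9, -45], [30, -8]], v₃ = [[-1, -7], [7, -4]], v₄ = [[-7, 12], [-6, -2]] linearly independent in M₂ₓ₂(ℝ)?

Take coordinates with respect to the standard basis {E₁₁, E₁₂, E₂₁, E₂₂}.
Row-reduce the matrix whose columns are v₁, v₂, v₃, v₄.
The reduction yields 3 nonzero rows, so the rank is 3.
Since rank 3 < 4, the set is linearly dependent.

linearly dependent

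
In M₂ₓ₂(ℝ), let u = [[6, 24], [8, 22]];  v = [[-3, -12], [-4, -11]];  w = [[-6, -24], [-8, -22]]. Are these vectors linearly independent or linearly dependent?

Write each element as a coordinate vector in ℝ⁴ using {E₁₁, E₁₂, E₂₁, E₂₂}.
Place the vectors as rows of a 3×4 matrix and reduce to echelon form.
The reduction yields 1 nonzero row, so the rank is 1.
Since rank 1 < 3, the set is linearly dependent.
Indeed u + 2v = 0.

linearly dependent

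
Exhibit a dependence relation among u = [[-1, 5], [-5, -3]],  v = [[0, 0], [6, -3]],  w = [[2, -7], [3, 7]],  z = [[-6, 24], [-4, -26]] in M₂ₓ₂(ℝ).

2u + 2v - 2w - z = 0

Take coordinates with respect to {E₁₁, E₁₂, E₂₁, E₂₂}.
Solve the homogeneous system with u, v, w, z as columns by row-reducing the coefficient matrix.
One solution (up to scaling) is (2, 2, -2, -1).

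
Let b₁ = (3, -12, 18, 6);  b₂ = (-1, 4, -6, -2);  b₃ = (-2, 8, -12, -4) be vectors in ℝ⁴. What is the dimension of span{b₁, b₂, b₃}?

dim = 1

Form the matrix with b₁, b₂, b₃ as columns and reduce.
Reduction leaves 1 leading entry, giving rank 1.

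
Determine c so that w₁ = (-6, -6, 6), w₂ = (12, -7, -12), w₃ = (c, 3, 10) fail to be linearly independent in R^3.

The set is linearly dependent precisely when det[w₁; w₂; w₃] = 0.
Cofactor expansion gives det = 114*c + 1140.
Setting this to zero gives c = -10.

c = -10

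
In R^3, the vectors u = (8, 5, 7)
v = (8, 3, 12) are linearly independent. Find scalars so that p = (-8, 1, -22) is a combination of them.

Set up the augmented matrix [u | v | p] and row-reduce.
The system has the unique solution (α₁, α₂) = (2, -3).

p = 2u - 3v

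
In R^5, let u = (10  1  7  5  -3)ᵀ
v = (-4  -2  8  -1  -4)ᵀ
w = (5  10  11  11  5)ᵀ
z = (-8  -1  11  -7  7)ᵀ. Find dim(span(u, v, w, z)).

Apply Gaussian elimination to the matrix whose rows are u, v, w, z.
Exactly 4 pivots survive; hence the rank is 4.

4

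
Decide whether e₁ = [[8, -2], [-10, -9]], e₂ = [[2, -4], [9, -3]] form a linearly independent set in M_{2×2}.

linearly independent

Take coordinates with respect to the standard basis {E₁₁, E₁₂, E₂₁, E₂₂}.
Row-reduce the matrix whose columns are e₁, e₂.
The reduction yields 2 nonzero rows, so the rank is 2.
Since rank = 2 (the number of vectors), the set is linearly independent.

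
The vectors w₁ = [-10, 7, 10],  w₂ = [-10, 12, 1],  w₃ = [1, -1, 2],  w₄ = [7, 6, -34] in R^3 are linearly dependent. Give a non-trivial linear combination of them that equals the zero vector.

3w₁ - 2w₂ + 3w₃ + w₄ = 0

Set up α₁w₁ + … + α₄w₄ = 0 and solve the homogeneous system.
The free variable yields coefficients (3, -2, 3, 1) (any nonzero multiple also works).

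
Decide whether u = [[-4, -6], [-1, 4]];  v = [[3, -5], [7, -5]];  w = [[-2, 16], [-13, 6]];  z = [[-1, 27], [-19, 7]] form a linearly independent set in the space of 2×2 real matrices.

Take coordinates with respect to the standard basis {E₁₁, E₁₂, E₂₁, E₂₂}.
Row-reduce the matrix whose columns are u, v, w, z.
The reduction yields 2 nonzero rows, so the rank is 2.
Since rank 2 < 4, the set is linearly dependent.

linearly dependent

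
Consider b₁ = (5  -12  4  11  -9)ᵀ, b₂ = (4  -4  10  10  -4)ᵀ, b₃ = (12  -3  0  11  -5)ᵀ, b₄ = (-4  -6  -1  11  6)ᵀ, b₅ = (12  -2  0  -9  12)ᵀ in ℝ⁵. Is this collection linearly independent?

linearly independent

Form the 5×5 matrix with these as columns; its determinant is -426148.
A nonzero determinant means the columns are linearly independent.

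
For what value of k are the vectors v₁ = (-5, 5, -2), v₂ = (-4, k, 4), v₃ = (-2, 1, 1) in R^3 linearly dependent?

k = 8/9

The set is linearly dependent precisely when det[v₁; v₂; v₃] = 0.
The determinant works out to 8 - 9*k.
Setting this to zero gives k = 8/9.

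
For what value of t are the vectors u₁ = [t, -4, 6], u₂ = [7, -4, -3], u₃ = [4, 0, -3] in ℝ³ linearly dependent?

Dependence holds iff the 3×3 matrix [u₁ u₂ u₃] is singular.
Cofactor expansion gives det = 12*t + 60.
This vanishes exactly when t = -5.

t = -5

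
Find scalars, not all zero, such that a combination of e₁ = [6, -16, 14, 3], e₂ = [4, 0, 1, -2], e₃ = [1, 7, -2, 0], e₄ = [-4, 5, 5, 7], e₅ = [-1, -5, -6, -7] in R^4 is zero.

Row-reduce the matrix with e₁, e₂, e₃, e₄, e₅ as columns; the null space gives the coefficients.
A generator of the null space is (1, -2, 3, 0, 1).

e₁ - 2e₂ + 3e₃ + e₅ = 0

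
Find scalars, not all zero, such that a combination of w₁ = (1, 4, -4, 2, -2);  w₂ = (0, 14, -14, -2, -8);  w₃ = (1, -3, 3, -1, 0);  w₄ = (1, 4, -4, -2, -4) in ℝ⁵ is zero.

Row-reduce the matrix with w₁, w₂, w₃, w₄ as columns; the null space gives the coefficients.
A generator of the null space is (0, 1, 2, -2).

w₂ + 2w₃ - 2w₄ = 0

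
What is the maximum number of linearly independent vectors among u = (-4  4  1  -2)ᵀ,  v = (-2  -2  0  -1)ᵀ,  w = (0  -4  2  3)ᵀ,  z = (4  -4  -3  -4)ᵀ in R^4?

4

Form the matrix with u, v, w, z as columns and reduce.
Exactly 4 pivots survive; hence the rank is 4.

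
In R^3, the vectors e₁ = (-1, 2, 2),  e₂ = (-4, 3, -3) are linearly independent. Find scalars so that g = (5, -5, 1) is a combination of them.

Set up the augmented matrix [e₁ | e₂ | g] and row-reduce.
The system has the unique solution (a₁, a₂) = (-1, -1).

g = -e₁ - e₂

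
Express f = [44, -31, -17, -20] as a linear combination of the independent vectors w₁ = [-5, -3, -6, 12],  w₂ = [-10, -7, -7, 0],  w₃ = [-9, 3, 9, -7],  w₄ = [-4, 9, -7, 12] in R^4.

Write f = α₁w₁ + … + α₄w₄ and equate components.
Back-substitution yields (α₁, …, α₄) = (-2, 1, -4, -2).

f = -2w₁ + w₂ - 4w₃ - 2w₄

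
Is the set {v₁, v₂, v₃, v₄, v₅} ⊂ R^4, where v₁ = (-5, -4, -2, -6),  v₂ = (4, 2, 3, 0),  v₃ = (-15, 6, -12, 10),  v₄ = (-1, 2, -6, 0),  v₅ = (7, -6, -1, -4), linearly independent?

There are 5 vectors in a 4-dimensional space, so they cannot be linearly independent.

linearly dependent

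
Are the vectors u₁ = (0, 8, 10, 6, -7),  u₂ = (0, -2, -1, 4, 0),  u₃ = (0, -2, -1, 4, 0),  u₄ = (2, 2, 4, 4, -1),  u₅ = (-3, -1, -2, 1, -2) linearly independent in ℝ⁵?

linearly dependent

Two of the vectors are equal, giving an immediate dependence.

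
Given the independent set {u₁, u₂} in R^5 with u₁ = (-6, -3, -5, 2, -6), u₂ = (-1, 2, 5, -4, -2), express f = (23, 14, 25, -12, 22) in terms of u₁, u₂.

f = -4u₁ + u₂

Set up the augmented matrix [u₁ | u₂ | f] and row-reduce.
The system has the unique solution (c₁, c₂) = (-4, 1).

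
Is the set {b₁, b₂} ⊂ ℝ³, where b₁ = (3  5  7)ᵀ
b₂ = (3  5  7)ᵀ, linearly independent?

Two of the vectors are equal, giving an immediate dependence.

linearly dependent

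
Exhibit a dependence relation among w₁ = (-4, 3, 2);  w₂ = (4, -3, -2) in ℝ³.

w₁ + w₂ = 0

Row-reduce the matrix with w₁, w₂ as columns; the null space gives the coefficients.
A generator of the null space is (1, 1).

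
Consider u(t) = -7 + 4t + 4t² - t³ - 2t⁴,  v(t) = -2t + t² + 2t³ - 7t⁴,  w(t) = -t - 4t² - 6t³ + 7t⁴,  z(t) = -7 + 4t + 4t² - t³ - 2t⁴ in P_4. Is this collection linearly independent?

Write each element as a coordinate vector in ℝ⁵ using {1, t, …, t⁴}.
Two of the vectors are equal, giving an immediate dependence.

linearly dependent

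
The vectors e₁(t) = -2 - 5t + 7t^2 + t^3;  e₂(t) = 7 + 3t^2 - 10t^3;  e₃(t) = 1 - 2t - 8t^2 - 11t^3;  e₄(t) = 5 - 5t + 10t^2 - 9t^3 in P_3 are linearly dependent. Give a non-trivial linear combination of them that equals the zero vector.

Write each element as a vector in ℝ⁴ using {1, t, …, t^3}.
Row-reduce the matrix with e₁, e₂, e₃, e₄ as columns; the null space gives the coefficients.
A generator of the null space is (1, 1, 0, -1).

e₁ + e₂ - e₄ = 0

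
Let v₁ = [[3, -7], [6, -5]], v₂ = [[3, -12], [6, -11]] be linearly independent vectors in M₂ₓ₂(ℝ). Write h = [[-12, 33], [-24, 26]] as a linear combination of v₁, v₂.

Work in coordinates with respect to the standard basis {E₁₁, E₁₂, E₂₁, E₂₂}.
Set up the augmented matrix [v₁ | v₂ | h] and row-reduce.
Back-substitution yields (c₁, c₂) = (-3, -1).

h = -3v₁ - v₂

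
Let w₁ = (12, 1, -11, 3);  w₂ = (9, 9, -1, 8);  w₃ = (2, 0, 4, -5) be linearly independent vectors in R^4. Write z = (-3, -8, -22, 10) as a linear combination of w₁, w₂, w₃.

z = w₁ - w₂ - 3w₃

Since w₁, w₂, w₃ are independent, the coefficients expressing z are uniquely determined by a linear system.
The system has the unique solution (α₁, α₂, α₃) = (1, -1, -3).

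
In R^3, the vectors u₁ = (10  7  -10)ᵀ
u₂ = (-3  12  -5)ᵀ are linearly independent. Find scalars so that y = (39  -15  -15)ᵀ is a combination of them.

y = 3u₁ - 3u₂

Since u₁, u₂ are independent, the coefficients expressing y are uniquely determined by a linear system.
Back-substitution yields (α₁, α₂) = (3, -3).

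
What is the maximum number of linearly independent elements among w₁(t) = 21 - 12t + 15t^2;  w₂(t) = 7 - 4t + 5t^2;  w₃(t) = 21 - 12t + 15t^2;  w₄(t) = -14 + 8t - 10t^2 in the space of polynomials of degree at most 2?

1

Use coordinates relative to {1, t, t^2}.
Form the matrix with w₁, w₂, w₃, w₄ as columns and reduce.
There is 1 pivot column, so rank = 1.
(With 4 elements in a 3-dimensional space the rank is at most 3.)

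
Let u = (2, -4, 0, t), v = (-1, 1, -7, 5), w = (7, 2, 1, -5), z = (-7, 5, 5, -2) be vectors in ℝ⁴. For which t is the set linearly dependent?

Dependence holds iff the 4×4 matrix [u v w z] is singular.
Cofactor expansion gives det = 390*t - 234.
This vanishes exactly when t = 3/5.

t = 3/5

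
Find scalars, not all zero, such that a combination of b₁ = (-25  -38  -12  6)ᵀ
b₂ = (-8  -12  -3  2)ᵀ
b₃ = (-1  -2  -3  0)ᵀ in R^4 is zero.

b₁ - 3b₂ - b₃ = 0

Solve the homogeneous system with b₁, b₂, b₃ as columns by row-reducing the coefficient matrix.
A generator of the null space is (1, -3, -1).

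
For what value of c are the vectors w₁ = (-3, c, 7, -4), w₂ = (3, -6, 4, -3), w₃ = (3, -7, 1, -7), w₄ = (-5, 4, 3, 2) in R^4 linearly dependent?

c = -32/11

The set is linearly dependent precisely when det[w₁; w₂; w₃; w₄] = 0.
Expanding, det = -143*c - 416.
This vanishes exactly when c = -32/11.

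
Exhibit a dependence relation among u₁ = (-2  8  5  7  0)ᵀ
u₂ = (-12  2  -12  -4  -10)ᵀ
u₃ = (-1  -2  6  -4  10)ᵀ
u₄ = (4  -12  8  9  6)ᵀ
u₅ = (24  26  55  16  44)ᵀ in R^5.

3u₁ - 3u₂ + 2u₃ - u₄ - u₅ = 0

Row-reduce the matrix with u₁, u₂, u₃, u₄, u₅ as columns; the null space gives the coefficients.
A generator of the null space is (3, -3, 2, -1, -1).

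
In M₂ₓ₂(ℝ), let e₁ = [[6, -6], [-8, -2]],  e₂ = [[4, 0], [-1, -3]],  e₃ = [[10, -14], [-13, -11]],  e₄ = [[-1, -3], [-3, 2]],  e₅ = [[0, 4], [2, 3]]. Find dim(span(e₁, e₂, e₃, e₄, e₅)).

dim = 3

Use coordinates relative to {E₁₁, E₁₂, E₂₁, E₂₂}.
Apply Gaussian elimination to the matrix whose rows are e₁, e₂, e₃, e₄, e₅.
Reduction leaves 3 leading entries, giving rank 3.
(With 5 elements in a 4-dimensional space the rank is at most 4.)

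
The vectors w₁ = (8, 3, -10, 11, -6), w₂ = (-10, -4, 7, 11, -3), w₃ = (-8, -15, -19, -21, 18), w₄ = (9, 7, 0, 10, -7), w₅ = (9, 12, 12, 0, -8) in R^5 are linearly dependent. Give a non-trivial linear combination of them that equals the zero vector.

w₂ + w₃ + w₄ + w₅ = 0

Row-reduce the matrix with w₁, w₂, w₃, w₄, w₅ as columns; the null space gives the coefficients.
The free variable yields coefficients (0, 1, 1, 1, 1) (any nonzero multiple also works).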